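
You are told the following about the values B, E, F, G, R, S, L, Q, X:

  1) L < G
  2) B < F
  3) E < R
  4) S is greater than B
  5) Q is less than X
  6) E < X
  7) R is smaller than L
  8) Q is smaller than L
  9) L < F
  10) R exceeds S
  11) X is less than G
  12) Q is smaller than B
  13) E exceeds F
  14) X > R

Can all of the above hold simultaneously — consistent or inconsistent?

inconsistent

We have E < R stated directly, yet also R < L < F < E by chaining the others — so R < E. Contradiction.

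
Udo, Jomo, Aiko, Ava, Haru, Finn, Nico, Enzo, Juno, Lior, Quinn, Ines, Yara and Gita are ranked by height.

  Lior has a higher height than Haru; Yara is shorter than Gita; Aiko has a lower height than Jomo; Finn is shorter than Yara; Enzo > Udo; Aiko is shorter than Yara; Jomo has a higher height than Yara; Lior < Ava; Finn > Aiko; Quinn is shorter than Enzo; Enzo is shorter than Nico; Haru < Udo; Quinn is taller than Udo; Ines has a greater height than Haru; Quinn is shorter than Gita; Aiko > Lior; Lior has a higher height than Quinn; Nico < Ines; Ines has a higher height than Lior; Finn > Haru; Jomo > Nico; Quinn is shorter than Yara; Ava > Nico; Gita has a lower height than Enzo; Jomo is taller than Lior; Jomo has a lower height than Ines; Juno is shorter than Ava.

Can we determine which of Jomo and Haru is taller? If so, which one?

Jomo

Link the given pairs in sequence: Haru < Udo; Udo < Quinn; Quinn < Lior; Lior < Aiko; Aiko < Finn; Finn < Yara; Yara < Gita; Gita < Enzo; Enzo < Nico; Nico < Jomo.
Together: Haru < Udo < Quinn < Lior < Aiko < Finn < Yara < Gita < Enzo < Nico < Jomo.
So Jomo is taller.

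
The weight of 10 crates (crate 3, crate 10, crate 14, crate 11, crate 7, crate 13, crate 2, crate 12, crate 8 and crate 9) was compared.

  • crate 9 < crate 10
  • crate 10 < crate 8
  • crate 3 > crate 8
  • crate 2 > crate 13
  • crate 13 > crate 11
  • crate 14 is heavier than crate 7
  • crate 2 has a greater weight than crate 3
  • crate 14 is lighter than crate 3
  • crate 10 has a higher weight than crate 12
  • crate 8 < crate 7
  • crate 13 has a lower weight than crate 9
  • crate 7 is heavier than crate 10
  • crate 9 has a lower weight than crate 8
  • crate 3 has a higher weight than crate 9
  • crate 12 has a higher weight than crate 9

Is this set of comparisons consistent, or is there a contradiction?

The single ordering crate 11 < crate 13 < crate 9 < crate 12 < crate 10 < crate 8 < crate 7 < crate 14 < crate 3 < crate 2 satisfies every listed relation, so no contradiction arises.

consistent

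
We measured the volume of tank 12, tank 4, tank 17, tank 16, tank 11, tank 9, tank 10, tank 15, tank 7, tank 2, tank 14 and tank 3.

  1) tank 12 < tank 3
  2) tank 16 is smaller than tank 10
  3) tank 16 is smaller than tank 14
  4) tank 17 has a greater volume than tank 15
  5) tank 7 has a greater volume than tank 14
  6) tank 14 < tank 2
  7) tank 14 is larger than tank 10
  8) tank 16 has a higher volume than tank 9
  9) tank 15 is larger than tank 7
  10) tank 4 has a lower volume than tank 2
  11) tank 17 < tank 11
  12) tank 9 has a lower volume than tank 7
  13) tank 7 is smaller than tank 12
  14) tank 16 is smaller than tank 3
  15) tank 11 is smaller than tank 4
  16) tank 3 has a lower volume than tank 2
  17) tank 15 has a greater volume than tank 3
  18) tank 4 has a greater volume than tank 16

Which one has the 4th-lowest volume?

tank 14

Chaining the given pairs: tank 9 < tank 16 < tank 10 < tank 14 < tank 7 < tank 12 < tank 3 < tank 15 < tank 17 < tank 11 < tank 4 < tank 2.
The 4th smallest is tank 14.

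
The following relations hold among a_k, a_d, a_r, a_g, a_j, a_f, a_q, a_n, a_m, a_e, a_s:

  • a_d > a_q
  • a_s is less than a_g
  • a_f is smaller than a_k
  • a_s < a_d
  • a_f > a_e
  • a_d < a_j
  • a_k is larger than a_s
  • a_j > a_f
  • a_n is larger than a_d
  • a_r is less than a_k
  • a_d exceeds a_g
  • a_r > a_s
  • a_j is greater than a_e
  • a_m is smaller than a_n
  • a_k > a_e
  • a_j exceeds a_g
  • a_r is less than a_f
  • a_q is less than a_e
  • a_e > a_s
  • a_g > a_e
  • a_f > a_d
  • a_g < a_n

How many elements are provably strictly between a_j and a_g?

The relations place a_g below a_j. An element lies strictly between them when it is forced above a_g and also forced below a_j.
Above a_g: {a_d, a_n, a_f, a_k}. Below a_j: {a_s, a_q, a_r, a_e, a_d, a_f}.
Intersection: {a_d, a_f} — 2.

2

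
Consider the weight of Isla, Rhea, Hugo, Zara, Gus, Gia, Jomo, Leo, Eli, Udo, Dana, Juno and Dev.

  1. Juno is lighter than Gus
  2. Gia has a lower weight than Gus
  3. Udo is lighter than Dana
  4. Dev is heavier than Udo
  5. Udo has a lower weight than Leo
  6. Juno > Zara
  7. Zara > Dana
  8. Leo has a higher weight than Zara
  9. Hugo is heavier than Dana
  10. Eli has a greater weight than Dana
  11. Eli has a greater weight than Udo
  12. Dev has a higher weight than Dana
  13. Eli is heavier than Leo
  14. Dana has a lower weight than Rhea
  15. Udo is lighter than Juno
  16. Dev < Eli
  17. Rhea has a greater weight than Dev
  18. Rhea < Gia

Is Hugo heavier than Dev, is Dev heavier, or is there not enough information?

Following every chain through Dev: above Dev we get Rhea, Eli, Gia, Gus; below Dev we get Udo, Dana.
Hugo is not reached, and no chain runs the other way from Hugo to Dev.
So the given relations leave the order of Dev and Hugo undetermined.

undetermined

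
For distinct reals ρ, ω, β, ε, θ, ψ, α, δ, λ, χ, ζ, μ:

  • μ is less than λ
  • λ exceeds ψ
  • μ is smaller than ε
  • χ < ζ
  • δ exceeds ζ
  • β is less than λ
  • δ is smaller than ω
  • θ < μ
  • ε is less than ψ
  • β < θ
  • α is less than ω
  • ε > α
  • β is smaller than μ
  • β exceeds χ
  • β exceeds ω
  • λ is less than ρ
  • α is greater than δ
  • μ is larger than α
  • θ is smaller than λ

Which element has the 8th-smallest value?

μ

Piecing the relations together gives one ordering: χ < ζ < δ < α < ω < β < θ < μ < ε < ψ < λ < ρ.
The 8th smallest is μ.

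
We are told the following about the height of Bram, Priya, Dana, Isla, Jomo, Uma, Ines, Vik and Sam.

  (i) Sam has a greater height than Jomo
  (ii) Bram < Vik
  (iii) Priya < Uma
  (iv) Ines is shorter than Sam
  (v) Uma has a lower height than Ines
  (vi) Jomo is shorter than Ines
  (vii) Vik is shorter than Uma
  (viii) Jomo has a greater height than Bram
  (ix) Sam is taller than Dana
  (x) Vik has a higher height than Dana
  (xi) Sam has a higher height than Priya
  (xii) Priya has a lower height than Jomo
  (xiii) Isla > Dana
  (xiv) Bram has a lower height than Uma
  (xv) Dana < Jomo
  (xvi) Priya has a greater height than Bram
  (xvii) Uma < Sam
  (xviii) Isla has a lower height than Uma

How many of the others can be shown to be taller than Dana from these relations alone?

The elements the relations force above Dana are Vik, Isla, Jomo, Uma, Ines, Sam — no chain reaches any other.
That is 6.

6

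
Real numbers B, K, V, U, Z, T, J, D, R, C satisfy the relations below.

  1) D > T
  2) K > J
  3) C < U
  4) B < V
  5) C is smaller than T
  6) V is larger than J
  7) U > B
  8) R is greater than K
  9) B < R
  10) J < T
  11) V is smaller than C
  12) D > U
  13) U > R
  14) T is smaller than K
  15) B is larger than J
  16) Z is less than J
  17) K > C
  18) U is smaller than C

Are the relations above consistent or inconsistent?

Chaining the given relations yields C < T < K < R < U, so C < U. But one relation states U < C. These cannot both hold.

inconsistent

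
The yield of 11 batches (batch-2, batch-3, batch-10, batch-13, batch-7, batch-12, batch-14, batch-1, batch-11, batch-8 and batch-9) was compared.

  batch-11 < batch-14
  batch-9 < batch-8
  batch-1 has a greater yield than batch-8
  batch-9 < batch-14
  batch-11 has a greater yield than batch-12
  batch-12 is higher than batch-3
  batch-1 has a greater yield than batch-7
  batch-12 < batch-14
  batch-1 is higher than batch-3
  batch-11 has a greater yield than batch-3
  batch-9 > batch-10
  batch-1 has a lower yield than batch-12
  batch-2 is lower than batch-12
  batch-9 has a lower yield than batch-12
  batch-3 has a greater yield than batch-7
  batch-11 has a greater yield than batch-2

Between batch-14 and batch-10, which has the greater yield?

batch-14

batch-10 < batch-9 and batch-9 < batch-8 give batch-10 < batch-8.
Then batch-8 < batch-1 extends the chain to batch-1.
Then batch-1 < batch-12 extends the chain to batch-12.
With batch-12 < batch-11: batch-10 < batch-9 < batch-8 < batch-1 < batch-12 < batch-11.
Then batch-11 < batch-14 extends the chain to batch-14.
So batch-10 < batch-14; batch-14 is the higher of the two.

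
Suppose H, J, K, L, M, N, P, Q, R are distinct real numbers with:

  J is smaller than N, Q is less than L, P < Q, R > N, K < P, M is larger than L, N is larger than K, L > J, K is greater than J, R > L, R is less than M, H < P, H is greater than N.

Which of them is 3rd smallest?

N

The consecutive relations fix a unique order: J < K < N < H < P < Q < L < R < M.
The 3rd smallest is N.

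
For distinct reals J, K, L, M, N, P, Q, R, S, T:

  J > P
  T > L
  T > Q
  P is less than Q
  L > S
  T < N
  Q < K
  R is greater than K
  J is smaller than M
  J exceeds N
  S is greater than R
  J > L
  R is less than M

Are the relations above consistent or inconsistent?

consistent

The single ordering P < Q < K < R < S < L < T < N < J < M satisfies every listed relation, so no contradiction arises.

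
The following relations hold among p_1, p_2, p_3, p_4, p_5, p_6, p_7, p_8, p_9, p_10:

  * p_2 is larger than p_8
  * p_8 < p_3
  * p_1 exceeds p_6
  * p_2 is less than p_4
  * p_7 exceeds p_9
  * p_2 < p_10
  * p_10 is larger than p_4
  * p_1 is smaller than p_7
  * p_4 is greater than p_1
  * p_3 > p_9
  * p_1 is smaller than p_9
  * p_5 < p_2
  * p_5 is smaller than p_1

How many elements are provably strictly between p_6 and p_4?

1

Chaining upward from p_6 reaches: p_1, p_9, p_7, p_10, p_3.
Chaining downward from p_4 reaches: p_5, p_1, p_8, p_2.
Strictly between p_6 and p_4 are those in both lists: p_1 — 1 element.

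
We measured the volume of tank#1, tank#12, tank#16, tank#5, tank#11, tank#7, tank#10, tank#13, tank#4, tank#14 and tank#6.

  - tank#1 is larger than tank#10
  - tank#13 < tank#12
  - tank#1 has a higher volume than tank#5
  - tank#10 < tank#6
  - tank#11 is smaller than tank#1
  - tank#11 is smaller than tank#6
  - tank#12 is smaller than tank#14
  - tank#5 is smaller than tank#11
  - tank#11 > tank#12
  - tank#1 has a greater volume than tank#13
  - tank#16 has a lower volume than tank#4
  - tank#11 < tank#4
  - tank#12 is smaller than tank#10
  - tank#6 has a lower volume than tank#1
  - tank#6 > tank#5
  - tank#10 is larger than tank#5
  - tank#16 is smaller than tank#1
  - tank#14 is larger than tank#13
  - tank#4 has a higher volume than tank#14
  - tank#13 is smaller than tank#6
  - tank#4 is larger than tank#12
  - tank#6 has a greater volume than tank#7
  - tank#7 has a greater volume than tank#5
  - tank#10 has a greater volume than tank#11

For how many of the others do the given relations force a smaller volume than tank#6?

6

From tank#6 the given relations immediately reach tank#13, tank#5, tank#7, tank#11, tank#10.
From those, tank#12 — 6 in total.
No other element is forced below tank#6 by the given relations, so the count is 6.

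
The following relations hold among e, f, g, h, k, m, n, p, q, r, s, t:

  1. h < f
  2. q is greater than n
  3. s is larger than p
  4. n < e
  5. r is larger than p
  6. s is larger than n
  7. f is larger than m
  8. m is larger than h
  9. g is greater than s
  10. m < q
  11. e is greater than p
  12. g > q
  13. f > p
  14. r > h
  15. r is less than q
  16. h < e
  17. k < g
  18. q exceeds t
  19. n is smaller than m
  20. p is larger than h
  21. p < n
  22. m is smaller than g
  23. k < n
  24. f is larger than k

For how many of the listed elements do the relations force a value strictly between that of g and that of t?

1

Chaining upward from t reaches: q.
Chaining downward from g reaches: k, h, p, n, m, r, q, s.
Strictly between t and g are those in both lists: q — 1 element.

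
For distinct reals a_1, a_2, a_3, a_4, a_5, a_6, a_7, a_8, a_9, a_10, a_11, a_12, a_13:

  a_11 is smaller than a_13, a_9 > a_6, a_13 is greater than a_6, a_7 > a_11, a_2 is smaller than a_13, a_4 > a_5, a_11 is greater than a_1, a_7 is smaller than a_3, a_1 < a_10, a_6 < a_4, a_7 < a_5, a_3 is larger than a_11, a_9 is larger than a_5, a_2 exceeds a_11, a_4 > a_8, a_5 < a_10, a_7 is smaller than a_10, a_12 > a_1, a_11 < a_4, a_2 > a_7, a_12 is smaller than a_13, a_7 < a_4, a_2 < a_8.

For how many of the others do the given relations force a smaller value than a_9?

5

From a_9 the given relations immediately reach a_6, a_5.
From those, a_7 — 3 in total.
From those, a_11 — 4 in total.
From those, a_1 — 5 in total.
Nothing else is reachable below a_9; 5 in all.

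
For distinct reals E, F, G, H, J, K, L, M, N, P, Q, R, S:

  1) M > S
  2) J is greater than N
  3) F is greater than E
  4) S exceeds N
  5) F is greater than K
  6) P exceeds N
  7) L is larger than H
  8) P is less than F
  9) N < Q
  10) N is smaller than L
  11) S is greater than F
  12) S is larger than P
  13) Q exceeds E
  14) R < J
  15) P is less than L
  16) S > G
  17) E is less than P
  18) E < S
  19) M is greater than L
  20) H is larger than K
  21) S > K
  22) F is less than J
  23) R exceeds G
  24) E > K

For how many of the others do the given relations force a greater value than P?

5

From P the given relations immediately reach F, S, L.
From those, M, J — 5 in total.
Nothing else is reachable above P; 5 in all.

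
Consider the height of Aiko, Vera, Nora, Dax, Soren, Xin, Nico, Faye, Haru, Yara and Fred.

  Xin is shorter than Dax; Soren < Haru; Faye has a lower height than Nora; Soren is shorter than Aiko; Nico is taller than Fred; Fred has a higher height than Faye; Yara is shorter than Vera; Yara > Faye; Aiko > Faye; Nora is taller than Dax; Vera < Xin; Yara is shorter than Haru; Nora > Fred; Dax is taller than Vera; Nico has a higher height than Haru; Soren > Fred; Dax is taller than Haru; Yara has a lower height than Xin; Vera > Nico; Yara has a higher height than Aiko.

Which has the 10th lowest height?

Chaining the given pairs: Faye < Fred < Soren < Aiko < Yara < Haru < Nico < Vera < Xin < Dax < Nora.
Counting 10 from the smallest end gives Dax.

Dax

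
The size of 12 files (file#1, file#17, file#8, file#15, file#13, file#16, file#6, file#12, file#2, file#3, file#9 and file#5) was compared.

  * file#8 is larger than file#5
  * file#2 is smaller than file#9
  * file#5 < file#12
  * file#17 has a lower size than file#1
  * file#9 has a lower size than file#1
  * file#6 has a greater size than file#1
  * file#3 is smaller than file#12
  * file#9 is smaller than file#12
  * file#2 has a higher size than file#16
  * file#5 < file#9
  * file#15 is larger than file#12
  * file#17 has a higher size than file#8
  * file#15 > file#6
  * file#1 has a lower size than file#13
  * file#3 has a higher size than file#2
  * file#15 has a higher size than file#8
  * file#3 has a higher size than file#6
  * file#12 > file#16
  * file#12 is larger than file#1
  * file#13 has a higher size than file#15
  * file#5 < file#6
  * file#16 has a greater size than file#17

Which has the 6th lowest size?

The consecutive relations fix a unique order: file#5 < file#8 < file#17 < file#16 < file#2 < file#9 < file#1 < file#6 < file#3 < file#12 < file#15 < file#13.
Counting 6 from the smallest end gives file#9.

file#9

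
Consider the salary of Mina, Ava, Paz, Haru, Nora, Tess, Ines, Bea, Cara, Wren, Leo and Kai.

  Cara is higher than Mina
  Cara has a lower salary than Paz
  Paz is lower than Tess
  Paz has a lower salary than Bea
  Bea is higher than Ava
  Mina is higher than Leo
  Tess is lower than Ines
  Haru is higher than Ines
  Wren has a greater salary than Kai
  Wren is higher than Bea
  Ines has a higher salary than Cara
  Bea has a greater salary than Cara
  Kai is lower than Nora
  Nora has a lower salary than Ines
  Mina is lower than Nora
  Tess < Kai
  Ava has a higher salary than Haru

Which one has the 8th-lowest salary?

The consecutive relations fix a unique order: Leo < Mina < Cara < Paz < Tess < Kai < Nora < Ines < Haru < Ava < Bea < Wren.
Counting 8 from the smallest end gives Ines.

Ines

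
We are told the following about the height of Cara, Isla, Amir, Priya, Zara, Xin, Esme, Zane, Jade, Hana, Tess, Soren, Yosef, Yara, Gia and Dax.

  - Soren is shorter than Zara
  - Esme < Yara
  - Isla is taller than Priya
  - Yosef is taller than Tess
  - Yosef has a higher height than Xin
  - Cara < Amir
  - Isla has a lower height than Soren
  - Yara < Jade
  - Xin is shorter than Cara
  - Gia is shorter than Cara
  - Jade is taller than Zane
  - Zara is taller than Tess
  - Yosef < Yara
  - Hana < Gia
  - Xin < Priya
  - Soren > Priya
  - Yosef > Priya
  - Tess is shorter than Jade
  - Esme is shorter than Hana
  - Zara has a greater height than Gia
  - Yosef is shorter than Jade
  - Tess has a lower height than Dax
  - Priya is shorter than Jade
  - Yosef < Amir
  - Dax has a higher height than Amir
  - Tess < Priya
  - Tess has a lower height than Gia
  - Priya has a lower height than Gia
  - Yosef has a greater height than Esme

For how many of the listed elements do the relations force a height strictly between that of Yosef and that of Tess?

1

Chaining upward from Tess reaches: Priya, Isla, Gia, Soren, Yara, Jade, Cara, Amir, Dax, Zara.
Chaining downward from Yosef reaches: Esme, Xin, Priya.
Strictly between Tess and Yosef are those in both lists: Priya — 1 element.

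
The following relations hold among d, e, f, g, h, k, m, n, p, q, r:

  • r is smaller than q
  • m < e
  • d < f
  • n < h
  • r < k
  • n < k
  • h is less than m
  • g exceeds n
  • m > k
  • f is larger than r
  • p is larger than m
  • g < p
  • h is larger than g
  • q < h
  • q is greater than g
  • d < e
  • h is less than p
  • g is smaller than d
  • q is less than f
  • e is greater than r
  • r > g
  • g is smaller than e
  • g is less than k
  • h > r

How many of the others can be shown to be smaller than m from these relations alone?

Directly below m: h, k.
One step further: n, g, r, q (6 so far).
Nothing else is reachable below m; 6 in all.

6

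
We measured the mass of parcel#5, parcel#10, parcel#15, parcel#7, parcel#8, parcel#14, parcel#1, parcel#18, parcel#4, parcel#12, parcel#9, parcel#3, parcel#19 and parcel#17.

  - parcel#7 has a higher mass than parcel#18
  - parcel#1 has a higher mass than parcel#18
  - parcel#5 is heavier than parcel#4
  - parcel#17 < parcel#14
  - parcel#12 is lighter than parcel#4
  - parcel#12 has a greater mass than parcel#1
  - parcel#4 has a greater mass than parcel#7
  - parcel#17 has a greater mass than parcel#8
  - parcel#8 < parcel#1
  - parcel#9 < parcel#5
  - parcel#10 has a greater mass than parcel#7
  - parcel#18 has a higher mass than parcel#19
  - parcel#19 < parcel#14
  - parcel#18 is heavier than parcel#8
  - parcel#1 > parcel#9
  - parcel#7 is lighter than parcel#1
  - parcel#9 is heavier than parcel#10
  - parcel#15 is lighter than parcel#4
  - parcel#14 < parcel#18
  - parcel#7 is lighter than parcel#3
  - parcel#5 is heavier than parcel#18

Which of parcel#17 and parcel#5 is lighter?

parcel#17

Link the given pairs in sequence: parcel#17 < parcel#14; parcel#14 < parcel#18; parcel#18 < parcel#7; parcel#7 < parcel#10; parcel#10 < parcel#9; parcel#9 < parcel#1; parcel#1 < parcel#12; parcel#12 < parcel#4; parcel#4 < parcel#5.
Chaining these gives parcel#17 < parcel#14 < parcel#18 < parcel#7 < parcel#10 < parcel#9 < parcel#1 < parcel#12 < parcel#4 < parcel#5.
So parcel#17 < parcel#5; parcel#17 is the lighter of the two.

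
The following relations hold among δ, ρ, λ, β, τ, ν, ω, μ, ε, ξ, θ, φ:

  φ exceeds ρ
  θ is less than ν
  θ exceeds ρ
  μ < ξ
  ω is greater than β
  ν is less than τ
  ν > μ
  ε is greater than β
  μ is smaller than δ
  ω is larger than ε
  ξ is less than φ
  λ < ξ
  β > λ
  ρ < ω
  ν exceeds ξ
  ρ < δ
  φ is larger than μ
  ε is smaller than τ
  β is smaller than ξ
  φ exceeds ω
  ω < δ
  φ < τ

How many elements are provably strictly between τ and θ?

The relations place θ below τ. An element lies strictly between them when it is forced above θ and also forced below τ.
Above θ: {ν}. Below τ: {λ, ρ, β, μ, ε, ξ, ω, ν, φ}.
Intersection: {ν} — 1.

1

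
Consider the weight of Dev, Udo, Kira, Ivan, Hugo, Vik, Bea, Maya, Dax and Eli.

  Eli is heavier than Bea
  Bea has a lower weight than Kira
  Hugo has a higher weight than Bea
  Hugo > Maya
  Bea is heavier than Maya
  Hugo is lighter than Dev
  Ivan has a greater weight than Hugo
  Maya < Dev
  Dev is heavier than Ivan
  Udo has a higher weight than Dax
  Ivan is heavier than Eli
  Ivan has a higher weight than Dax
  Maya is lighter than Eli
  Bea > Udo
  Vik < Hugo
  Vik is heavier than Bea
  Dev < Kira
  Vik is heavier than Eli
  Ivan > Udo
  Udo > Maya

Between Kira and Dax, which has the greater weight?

The relevant relations are Dax < Udo; Udo < Bea; Bea < Eli; Eli < Vik; Vik < Hugo; Hugo < Ivan; Ivan < Dev; Dev < Kira.
Together: Dax < Udo < Bea < Eli < Vik < Hugo < Ivan < Dev < Kira.
So Dax < Kira; Kira is the heavier of the two.

Kira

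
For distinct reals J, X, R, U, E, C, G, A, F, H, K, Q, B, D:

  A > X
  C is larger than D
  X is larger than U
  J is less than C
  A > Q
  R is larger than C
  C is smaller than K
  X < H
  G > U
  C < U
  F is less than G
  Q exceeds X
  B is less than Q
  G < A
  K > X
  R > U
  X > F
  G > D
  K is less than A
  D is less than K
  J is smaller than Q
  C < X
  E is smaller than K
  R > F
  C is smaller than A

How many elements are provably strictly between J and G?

The relations place J below G. An element lies strictly between them when it is forced above J and also forced below G.
Above J: {C, U, X, K, Q, A, H, R}. Below G: {D, F, C, U}.
Intersection: {C, U} — 2.

2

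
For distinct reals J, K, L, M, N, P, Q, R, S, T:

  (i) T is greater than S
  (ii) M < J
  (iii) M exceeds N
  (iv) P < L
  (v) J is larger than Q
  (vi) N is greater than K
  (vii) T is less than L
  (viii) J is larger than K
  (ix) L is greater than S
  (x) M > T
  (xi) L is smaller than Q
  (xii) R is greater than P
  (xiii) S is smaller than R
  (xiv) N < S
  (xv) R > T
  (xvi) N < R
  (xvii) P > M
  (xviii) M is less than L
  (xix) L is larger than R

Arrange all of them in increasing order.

Each adjacent pair is fixed by a given relation: K < N; N < S; S < T; T < M; M < P; P < R; R < L; L < Q; Q < J. Chaining them end to end gives the full order.

K < N < S < T < M < P < R < L < Q < J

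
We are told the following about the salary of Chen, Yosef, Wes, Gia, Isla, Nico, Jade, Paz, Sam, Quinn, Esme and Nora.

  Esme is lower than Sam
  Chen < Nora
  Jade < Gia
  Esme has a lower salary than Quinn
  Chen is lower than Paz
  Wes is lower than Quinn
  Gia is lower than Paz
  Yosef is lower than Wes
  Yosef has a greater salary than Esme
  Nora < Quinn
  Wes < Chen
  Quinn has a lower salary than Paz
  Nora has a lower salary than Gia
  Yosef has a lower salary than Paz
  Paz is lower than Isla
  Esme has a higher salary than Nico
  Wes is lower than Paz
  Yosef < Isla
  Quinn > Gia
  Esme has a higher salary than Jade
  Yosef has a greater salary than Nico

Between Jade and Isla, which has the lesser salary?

The relevant relations are Jade < Esme; Esme < Yosef; Yosef < Wes; Wes < Chen; Chen < Nora; Nora < Gia; Gia < Quinn; Quinn < Paz; Paz < Isla.
Together: Jade < Esme < Yosef < Wes < Chen < Nora < Gia < Quinn < Paz < Isla.
So Jade < Isla; Jade is the lower of the two.

Jade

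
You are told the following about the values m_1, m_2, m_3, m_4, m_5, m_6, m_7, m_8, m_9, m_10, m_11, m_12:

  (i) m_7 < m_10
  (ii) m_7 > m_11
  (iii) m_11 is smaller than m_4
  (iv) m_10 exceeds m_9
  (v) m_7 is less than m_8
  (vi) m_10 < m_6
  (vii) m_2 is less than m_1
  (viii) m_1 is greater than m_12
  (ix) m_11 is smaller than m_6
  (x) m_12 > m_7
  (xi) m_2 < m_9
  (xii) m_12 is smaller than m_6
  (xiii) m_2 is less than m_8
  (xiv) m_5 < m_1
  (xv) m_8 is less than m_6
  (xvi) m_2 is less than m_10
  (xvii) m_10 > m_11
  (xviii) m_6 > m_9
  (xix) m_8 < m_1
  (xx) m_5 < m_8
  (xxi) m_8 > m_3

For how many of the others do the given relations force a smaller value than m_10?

4

From m_10 the given relations immediately reach m_2, m_11, m_7, m_9.
No other element is forced below m_10 by the given relations, so the count is 4.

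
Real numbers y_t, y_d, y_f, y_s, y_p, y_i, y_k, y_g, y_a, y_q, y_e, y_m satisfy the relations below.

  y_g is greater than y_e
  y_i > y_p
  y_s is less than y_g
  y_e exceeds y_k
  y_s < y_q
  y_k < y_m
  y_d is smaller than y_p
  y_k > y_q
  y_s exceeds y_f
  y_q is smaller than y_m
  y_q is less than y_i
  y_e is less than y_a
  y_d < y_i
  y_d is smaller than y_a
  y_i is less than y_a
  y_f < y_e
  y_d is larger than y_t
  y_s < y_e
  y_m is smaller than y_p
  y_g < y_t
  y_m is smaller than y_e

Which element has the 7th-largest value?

y_e

The consecutive relations fix a unique order: y_f < y_s < y_q < y_k < y_m < y_e < y_g < y_t < y_d < y_p < y_i < y_a.
The 7th largest is y_e.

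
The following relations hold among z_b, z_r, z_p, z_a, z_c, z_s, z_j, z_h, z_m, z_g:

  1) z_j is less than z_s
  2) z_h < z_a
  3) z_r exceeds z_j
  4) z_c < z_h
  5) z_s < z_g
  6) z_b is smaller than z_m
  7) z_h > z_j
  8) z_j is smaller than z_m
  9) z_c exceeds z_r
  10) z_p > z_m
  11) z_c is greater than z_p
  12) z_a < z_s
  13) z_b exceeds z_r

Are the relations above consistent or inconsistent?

The single ordering z_j < z_r < z_b < z_m < z_p < z_c < z_h < z_a < z_s < z_g satisfies every listed relation, so no contradiction arises.

consistent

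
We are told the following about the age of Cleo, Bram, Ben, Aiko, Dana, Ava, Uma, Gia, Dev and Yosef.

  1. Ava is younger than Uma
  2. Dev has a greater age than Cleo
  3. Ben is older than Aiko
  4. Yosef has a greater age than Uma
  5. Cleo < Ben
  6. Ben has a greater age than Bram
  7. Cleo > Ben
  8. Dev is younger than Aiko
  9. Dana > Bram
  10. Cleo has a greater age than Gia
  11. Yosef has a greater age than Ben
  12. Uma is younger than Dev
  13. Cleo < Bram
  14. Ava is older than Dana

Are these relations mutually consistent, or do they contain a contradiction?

inconsistent

Chaining the given relations yields Cleo < Bram < Dana < Ava < Uma < Dev < Aiko < Ben, so Cleo < Ben. But one relation states Ben < Cleo. These cannot both hold.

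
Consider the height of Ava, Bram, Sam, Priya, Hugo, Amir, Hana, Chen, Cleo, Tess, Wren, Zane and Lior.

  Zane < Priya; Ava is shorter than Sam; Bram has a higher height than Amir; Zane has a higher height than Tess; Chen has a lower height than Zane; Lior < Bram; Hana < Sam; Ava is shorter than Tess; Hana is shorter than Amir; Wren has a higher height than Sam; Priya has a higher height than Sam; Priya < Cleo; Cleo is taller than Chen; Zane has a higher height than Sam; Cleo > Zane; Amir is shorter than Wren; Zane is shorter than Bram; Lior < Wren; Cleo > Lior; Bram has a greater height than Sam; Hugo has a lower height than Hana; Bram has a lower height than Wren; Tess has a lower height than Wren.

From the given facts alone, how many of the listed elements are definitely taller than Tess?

5

Directly above Tess: Zane, Wren.
One step further: Bram, Priya, Cleo (5 so far).
No other element is forced above Tess by the given relations, so the count is 5.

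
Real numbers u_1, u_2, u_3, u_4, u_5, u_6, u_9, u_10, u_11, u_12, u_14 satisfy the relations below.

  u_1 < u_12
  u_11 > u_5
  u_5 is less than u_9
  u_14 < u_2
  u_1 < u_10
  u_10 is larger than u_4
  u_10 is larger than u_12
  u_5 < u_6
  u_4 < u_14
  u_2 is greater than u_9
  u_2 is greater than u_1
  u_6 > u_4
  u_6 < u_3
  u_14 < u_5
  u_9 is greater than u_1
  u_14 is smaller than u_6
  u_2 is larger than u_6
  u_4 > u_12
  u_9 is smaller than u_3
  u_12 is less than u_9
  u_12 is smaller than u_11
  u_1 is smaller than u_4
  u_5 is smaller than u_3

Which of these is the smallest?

u_1

u_12 is not least since u_1 < u_12; u_4 is not least since u_1 < u_4; u_14 is not least since u_4 < u_14; u_5 is not least since u_14 < u_5; u_9 is not least since u_1 < u_9; u_6 is not least since u_5 < u_6; u_11 is not least since u_5 < u_11; u_2 is not least since u_1 < u_2; u_3 is not least since u_5 < u_3; u_10 is not least since u_1 < u_10.
Only u_1 has nothing below it, so u_1 is the smallest.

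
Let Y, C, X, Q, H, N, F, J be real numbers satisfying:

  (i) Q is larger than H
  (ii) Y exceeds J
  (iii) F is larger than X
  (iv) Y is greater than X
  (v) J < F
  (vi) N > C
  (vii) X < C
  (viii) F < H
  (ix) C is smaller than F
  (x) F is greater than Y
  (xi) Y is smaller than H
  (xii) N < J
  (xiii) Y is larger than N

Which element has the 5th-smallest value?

The consecutive relations fix a unique order: X < C < N < J < Y < F < H < Q.
Counting 5 from the smallest end gives Y.

Y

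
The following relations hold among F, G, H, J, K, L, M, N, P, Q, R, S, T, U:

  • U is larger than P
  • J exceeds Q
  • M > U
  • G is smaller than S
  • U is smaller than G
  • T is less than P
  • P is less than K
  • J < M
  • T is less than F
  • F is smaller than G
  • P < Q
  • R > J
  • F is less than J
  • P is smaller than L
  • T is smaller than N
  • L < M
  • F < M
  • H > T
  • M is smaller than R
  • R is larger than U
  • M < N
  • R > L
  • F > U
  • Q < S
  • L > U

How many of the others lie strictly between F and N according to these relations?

Chaining upward from F reaches: G, S, J, M, R.
Chaining downward from N reaches: T, P, U, Q, J, L, M.
Strictly between F and N are those in both lists: J, M — 2 elements.

2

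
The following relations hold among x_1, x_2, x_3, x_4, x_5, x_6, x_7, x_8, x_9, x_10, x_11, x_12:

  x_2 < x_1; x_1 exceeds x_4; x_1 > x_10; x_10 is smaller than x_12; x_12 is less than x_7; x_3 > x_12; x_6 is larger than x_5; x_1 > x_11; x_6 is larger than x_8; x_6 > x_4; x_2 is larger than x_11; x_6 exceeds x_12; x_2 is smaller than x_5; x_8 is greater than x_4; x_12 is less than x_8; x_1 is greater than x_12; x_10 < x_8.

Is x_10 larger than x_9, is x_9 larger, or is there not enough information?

undetermined

Following every chain through x_10: above x_10 we get x_12, x_3, x_1, x_8, x_6, x_7.
x_9 is not reached, and no chain runs the other way from x_9 to x_10.
So the given relations leave the order of x_10 and x_9 undetermined.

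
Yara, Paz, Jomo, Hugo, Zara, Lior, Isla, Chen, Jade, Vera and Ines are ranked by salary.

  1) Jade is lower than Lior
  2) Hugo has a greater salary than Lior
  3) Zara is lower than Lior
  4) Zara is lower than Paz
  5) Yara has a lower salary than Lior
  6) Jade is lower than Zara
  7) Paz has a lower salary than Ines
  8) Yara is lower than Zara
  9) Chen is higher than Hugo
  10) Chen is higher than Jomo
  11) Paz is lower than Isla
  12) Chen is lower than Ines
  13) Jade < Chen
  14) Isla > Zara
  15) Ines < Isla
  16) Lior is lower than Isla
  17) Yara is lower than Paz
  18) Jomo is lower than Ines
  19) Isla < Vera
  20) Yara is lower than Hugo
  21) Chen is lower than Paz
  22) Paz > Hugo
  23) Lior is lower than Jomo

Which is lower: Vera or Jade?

Jade

Chaining the given relations: Jade < Zara < Lior < Jomo < Chen < Paz < Ines < Isla < Vera.
So Jade < Vera; Jade is the lower of the two.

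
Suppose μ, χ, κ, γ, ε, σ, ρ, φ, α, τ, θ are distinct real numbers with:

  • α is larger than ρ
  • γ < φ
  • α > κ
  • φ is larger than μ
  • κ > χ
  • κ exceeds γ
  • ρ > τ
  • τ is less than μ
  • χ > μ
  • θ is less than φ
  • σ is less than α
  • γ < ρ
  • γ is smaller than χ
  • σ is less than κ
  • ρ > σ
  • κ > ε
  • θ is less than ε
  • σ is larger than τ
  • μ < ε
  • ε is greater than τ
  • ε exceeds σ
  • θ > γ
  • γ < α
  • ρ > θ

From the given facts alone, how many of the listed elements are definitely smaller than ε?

5

From ε the given relations immediately reach τ, σ, θ, μ.
From those, γ — 5 in total.
Nothing else is reachable below ε; 5 in all.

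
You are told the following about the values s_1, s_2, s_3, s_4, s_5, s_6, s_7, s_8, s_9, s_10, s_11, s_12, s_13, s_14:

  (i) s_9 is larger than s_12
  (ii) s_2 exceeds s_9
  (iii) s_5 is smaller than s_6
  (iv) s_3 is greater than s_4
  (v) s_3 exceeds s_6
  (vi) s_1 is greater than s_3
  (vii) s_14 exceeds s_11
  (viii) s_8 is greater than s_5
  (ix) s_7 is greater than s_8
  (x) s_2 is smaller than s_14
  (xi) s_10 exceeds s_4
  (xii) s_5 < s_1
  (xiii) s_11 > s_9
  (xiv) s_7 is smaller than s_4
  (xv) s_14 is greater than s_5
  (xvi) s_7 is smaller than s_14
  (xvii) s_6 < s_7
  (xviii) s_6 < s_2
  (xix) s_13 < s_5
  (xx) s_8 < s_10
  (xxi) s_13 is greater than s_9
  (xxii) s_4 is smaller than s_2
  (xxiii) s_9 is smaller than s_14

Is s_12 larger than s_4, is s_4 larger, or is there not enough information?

s_4

The relevant relations are s_12 < s_9; s_9 < s_13; s_13 < s_5; s_5 < s_8; s_8 < s_7; s_7 < s_4.
Chaining these gives s_12 < s_9 < s_13 < s_5 < s_8 < s_7 < s_4.
So s_4 is larger.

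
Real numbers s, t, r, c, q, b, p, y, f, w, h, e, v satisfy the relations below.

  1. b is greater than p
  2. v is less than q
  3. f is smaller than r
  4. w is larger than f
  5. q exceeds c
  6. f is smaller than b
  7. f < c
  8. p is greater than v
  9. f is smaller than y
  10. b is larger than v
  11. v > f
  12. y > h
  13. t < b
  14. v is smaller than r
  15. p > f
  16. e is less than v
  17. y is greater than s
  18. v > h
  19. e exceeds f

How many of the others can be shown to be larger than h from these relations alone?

6

The elements the relations force above h are v, q, p, y, b, r — no chain reaches any other.
That is 6.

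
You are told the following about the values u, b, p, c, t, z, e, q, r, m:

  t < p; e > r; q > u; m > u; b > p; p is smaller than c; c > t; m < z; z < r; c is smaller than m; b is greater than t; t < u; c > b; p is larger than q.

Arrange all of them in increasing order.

t < u < q < p < b < c < m < z < r < e

Nothing is placed below t, so it is least; from there t < u; u < q; q < p; p < b; b < c; c < m; m < z; z < r; r < e, each given directly.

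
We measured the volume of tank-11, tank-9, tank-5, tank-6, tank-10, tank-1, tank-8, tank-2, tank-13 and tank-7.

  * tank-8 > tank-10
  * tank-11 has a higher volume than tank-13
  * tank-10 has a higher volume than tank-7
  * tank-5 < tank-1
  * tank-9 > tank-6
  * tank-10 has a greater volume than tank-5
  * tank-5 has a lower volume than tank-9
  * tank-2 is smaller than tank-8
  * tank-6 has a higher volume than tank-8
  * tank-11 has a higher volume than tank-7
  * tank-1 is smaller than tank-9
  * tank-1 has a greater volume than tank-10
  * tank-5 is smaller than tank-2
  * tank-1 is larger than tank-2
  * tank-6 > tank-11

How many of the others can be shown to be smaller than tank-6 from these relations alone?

7

The elements the relations force below tank-6 are tank-13, tank-5, tank-2, tank-7, tank-10, tank-8, tank-11 — no chain reaches any other.
That is 7.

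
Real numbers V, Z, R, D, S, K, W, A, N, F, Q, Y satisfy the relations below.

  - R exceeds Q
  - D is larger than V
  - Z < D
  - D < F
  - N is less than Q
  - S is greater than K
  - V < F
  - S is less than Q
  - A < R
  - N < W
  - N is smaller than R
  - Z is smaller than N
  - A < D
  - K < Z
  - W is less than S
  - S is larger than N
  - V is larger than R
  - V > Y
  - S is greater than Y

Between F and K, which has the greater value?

Chaining the given relations: K < Z < N < W < S < Q < R < V < D < F.
So K < F; F is the larger of the two.

F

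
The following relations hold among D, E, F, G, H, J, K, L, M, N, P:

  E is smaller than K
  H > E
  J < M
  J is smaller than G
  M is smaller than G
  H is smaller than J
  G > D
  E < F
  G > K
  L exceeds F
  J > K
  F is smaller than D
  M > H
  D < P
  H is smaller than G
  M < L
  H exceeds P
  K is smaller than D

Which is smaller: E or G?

E < F < D < P < H < J < M < G, by transitivity through F, D, P, H, J, M.
So E < G; E is the smaller of the two.

E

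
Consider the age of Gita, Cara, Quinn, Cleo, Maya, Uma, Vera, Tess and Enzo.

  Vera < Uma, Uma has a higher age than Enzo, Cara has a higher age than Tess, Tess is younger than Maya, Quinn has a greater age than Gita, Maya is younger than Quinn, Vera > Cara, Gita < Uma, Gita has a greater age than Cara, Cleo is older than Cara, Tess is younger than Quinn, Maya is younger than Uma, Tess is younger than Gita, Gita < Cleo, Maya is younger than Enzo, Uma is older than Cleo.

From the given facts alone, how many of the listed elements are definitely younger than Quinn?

Directly below Quinn: Tess, Maya, Gita.
One step further: Cara (4 so far).
No other element is forced below Quinn by the given relations, so the count is 4.

4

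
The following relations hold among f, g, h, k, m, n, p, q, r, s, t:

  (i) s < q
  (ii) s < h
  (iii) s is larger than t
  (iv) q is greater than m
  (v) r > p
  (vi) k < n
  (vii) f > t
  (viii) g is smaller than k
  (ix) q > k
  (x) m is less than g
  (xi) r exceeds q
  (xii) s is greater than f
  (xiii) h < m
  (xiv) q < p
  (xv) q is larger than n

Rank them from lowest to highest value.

Each adjacent pair is fixed by a given relation: t < f; f < s; s < h; h < m; m < g; g < k; k < n; n < q; q < p; p < r. Chaining them end to end gives the full order.

t < f < s < h < m < g < k < n < q < p < r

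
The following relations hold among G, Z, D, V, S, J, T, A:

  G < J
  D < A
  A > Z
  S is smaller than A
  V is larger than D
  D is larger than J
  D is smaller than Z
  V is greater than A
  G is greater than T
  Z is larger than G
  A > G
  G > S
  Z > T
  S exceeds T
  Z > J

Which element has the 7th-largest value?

Piecing the relations together gives one ordering: T < S < G < J < D < Z < A < V.
Counting 7 from the largest end gives S.

S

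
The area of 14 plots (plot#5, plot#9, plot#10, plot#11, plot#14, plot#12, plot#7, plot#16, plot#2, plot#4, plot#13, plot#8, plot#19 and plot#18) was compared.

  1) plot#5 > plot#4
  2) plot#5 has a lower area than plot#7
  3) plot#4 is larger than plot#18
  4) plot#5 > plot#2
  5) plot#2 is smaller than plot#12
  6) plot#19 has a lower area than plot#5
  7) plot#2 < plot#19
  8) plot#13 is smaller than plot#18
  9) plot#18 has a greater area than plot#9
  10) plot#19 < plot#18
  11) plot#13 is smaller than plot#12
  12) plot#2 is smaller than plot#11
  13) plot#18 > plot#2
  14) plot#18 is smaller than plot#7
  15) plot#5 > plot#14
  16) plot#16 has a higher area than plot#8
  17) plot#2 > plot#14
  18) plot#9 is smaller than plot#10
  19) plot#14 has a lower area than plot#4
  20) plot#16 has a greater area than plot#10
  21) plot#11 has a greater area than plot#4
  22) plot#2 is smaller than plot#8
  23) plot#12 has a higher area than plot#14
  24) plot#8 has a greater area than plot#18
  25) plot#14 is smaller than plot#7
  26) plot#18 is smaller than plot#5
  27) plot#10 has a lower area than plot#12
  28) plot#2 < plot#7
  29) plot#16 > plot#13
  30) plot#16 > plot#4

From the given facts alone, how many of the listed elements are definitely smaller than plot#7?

8

Directly below plot#7: plot#14, plot#2, plot#18, plot#5.
One step further: plot#9, plot#13, plot#19, plot#4 (8 so far).
No other element is forced below plot#7 by the given relations, so the count is 8.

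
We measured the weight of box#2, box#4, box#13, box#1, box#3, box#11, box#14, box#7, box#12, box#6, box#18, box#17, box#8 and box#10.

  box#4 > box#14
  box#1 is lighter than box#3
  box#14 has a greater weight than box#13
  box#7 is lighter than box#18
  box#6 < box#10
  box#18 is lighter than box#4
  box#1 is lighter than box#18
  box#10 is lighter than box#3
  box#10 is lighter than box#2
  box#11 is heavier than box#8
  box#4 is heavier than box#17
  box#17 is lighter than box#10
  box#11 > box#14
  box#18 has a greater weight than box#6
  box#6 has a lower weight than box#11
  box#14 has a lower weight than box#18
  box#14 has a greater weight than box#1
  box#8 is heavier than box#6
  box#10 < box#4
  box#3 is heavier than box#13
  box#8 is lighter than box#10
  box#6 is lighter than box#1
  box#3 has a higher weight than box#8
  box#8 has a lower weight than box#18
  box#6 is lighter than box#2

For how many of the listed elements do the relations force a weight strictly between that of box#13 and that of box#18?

The relations place box#13 below box#18. An element lies strictly between them when it is forced above box#13 and also forced below box#18.
Above box#13: {box#14, box#11, box#4, box#3}. Below box#18: {box#6, box#1, box#7, box#14, box#8}.
Intersection: {box#14} — 1.

1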